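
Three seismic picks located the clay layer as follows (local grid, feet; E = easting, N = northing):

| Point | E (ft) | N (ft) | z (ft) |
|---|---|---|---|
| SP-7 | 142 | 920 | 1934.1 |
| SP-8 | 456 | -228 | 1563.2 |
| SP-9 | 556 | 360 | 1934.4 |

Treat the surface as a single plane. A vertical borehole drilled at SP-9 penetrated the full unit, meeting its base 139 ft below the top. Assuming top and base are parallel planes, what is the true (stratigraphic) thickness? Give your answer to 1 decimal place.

Let the plane be z = a·E + b·N + c.
SP-8−SP-7: 314a − 1148b = −370.9;  SP-9−SP-7: 414a − 560b = 0.3.
Solving gives a = 0.69481, b = 0.51313.
|∇z| = √(a²+b²) = 0.86375, so dip δ = arctan(0.86375) = 40.82°.
True thickness = vertical thickness × cos δ = 139 × cos 40.82° = 105.2 ft.

105.2 ft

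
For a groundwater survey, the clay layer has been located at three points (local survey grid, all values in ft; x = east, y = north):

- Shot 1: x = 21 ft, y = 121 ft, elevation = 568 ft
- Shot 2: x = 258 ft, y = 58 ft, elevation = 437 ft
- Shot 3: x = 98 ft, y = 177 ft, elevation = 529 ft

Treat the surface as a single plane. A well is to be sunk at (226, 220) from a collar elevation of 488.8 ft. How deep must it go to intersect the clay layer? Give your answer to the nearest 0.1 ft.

27.0 ft

Let the plane be z = a·x + b·y + c.
Shot 2−Shot 1: 237a − 63b = −131;  Shot 3−Shot 1: 77a + 56b = −39.
Solving gives a = −0.54036, b = 0.04657.
Then c = 568 − a·21 − b·121 = 573.71.
At (226, 220): z_contact = −122.12 + 10.25 + 573.71 = 461.84 ft.
Depth below ground = 488.8 − 461.84 = 27.0 ft.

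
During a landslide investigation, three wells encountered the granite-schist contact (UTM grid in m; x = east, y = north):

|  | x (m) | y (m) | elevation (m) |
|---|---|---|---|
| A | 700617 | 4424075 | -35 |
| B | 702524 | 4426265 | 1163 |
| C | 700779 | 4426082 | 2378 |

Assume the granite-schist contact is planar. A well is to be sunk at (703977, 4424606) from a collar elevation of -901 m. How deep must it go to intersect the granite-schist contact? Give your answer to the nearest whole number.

Let the plane be z = a·x + b·y + c.
B−A: 1907a + 2190b = 1198;  C−A: 162a + 2007b = 2413.
Solving gives a = −0.82938136, b = 1.26923756.
Then c = -35 − a·700617 − b·4424075 = −5034158.47.
At (703977, 4424606): z_contact = −583865.4 + 5615876.1 − 5034158.47 = -2147.8 m.
Depth below ground = -901 − (-2147.8) = 1247 m.

1247 m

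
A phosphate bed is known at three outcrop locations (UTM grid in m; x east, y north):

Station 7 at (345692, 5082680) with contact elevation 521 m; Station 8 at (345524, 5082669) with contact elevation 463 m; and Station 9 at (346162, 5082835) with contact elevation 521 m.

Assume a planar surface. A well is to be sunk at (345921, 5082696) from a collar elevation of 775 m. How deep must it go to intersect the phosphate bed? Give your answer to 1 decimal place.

176.3 m

Two edge vectors: Station 7→Station 8 = (-168, -11, -58), Station 7→Station 9 = (470, 155, 0).
Normal n = (Station 7→Station 8) × (Station 7→Station 9) = (8990, -27260, -20870).
So ∂z/∂x = −n_x/n_z = 0.430761859 and ∂z/∂y = −n_y/n_z = −1.306181121.
Intercept c from Station 7: 521 − 148910.93 + 6638900.66 = 6490510.73.
At (345921, 5082696): z_contact = 149009.57 − 6638921.56 + 6490510.73 = 598.75 m.
Depth below ground = 775 − 598.75 = 176.3 m.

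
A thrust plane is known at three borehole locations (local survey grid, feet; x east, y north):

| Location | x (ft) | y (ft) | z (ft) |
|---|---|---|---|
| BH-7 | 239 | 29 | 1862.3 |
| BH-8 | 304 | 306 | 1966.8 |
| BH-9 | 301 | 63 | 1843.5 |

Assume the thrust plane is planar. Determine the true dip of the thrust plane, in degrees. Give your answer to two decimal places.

37.94°

Let the plane be z = a·x + b·y + c.
BH-8−BH-7: 65a + 277b = 104.5;  BH-9−BH-7: 62a + 34b = −18.8.
Solving gives a = −0.58545, b = 0.51464.
Gradient magnitude |∇z| = √(a² + b²) = √(0.34275 + 0.26485) = 0.77948.
True dip = arctan(0.77948) = 37.94°, dipping toward SE (azimuth ≈ 131°).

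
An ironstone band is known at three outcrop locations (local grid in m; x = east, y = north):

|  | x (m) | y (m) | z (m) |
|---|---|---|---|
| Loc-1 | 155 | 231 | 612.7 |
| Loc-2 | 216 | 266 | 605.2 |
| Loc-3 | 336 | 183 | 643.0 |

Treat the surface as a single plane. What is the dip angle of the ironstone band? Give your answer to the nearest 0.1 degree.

Let the plane be z = a·x + b·y + c.
Loc-2−Loc-1: 61a + 35b = −7.5;  Loc-3−Loc-1: 181a − 48b = 30.3.
Solving gives a = 0.07562, b = −0.34609.
Gradient magnitude |∇z| = √(a² + b²) = √(0.00572 + 0.11978) = 0.35425.
True dip = arctan(0.35425) = 19.5°, dipping toward NNW (azimuth ≈ 348°).

19.5°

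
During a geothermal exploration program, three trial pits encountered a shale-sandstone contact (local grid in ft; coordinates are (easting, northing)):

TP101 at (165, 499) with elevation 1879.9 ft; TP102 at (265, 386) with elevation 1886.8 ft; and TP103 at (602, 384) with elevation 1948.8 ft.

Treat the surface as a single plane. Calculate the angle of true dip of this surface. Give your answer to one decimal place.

11.9°

Two edge vectors: TP101→TP102 = (100, -113, 6.9), TP101→TP103 = (437, -115, 68.9).
Normal n = (TP101→TP102) × (TP101→TP103) = (-6992.2, -3874.7, 37881).
So ∂z/∂E = −n_x/n_z = 0.18458 and ∂z/∂N = −n_y/n_z = 0.10229.
Gradient magnitude |∇z| = √(a² + b²) = √(0.03407 + 0.01046) = 0.21103.
True dip = arctan(0.21103) = 11.9°, dipping toward WSW (azimuth ≈ 241°).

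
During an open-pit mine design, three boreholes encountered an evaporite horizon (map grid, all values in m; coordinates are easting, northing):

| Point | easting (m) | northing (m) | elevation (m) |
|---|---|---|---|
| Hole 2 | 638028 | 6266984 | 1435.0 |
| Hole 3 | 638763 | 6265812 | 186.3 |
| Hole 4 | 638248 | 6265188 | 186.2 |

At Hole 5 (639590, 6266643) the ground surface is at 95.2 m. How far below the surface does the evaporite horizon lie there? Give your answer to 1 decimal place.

Let the plane be z = a·easting + b·northing + c.
Hole 3−Hole 2: 735a − 1172b = −1248.7;  Hole 4−Hole 2: 220a − 1796b = −1248.8.
Solving gives a = −0.733437141, b = 0.605480974.
Then c = 1435 − a·638028 − b·6266984 = −3325151.14.
At (639590, 6266643): z_contact = −469099.06 + 3794333.11 − 3325151.14 = 82.90 m.
Depth below ground = 95.2 − 82.90 = 12.3 m.

12.3 m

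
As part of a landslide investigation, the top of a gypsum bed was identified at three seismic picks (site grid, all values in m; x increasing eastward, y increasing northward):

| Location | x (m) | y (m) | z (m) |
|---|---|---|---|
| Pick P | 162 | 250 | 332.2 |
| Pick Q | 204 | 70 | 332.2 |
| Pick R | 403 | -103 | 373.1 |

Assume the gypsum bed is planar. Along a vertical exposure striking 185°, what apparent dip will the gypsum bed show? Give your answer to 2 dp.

4.71°

Two edge vectors: Pick P→Pick Q = (42, -180, 0), Pick P→Pick R = (241, -353, 40.9).
Normal n = (Pick P→Pick Q) × (Pick P→Pick R) = (-7362, -1717.8, 28554).
So ∂z/∂x = −n_x/n_z = 0.25783 and ∂z/∂y = −n_y/n_z = 0.06016.
Unit vector along 185° is (sin 185°, cos 185°) = (-0.0872, -0.9962).
Slope in that direction = a·(-0.0872) + b·(-0.9962) = −0.08240.
Apparent dip = arctan|0.08240| = 4.71° (true dip is 14.8°, so apparent ≤ true as expected).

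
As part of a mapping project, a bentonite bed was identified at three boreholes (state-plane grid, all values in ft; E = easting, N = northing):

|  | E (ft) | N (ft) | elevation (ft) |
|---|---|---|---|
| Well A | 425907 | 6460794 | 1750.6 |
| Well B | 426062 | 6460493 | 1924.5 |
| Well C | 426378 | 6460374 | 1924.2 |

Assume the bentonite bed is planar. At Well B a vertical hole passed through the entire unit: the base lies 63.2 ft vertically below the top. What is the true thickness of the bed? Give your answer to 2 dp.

Two edge vectors: Well A→Well B = (155, -301, 173.9), Well A→Well C = (471, -420, 173.6).
Normal n = (Well A→Well B) × (Well A→Well C) = (20784.4, 54998.9, 76671).
So ∂z/∂E = −n_x/n_z = −0.27109 and ∂z/∂N = −n_y/n_z = −0.71734.
|∇z| = √(a²+b²) = 0.76685, so dip δ = arctan(0.76685) = 37.48°.
True thickness = vertical thickness × cos δ = 63.2 × cos 37.48° = 50.15 ft.

50.15 ft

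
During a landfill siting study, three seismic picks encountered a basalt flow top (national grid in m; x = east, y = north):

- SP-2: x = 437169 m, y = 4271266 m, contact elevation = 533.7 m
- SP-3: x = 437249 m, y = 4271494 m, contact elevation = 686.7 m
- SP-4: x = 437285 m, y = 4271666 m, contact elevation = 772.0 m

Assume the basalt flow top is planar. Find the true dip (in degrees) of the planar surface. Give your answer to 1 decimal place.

51.6°

Let the plane be z = a·x + b·y + c.
SP-3−SP-2: 80a + 228b = 153;  SP-4−SP-2: 116a + 400b = 238.3.
Solving gives a = 1.23696, b = 0.23703.
Gradient magnitude |∇z| = √(a² + b²) = √(1.53007 + 0.05618) = 1.25947.
True dip = arctan(1.25947) = 51.6°, dipping toward W (azimuth ≈ 259°).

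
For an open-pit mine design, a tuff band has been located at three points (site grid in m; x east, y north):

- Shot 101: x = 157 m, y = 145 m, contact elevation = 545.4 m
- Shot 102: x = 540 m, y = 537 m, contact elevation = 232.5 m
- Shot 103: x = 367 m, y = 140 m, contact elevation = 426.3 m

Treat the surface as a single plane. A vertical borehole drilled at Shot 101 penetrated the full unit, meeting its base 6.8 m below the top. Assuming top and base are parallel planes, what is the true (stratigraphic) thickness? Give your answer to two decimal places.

Let the plane be z = a·x + b·y + c.
Shot 102−Shot 101: 383a + 392b = −312.9;  Shot 103−Shot 101: 210a − 5b = −119.1.
Solving gives a = −0.57282, b = −0.23854.
|∇z| = √(a²+b²) = 0.62051, so dip δ = arctan(0.62051) = 31.82°.
True thickness = vertical thickness × cos δ = 6.8 × cos 31.82° = 5.78 m.

5.78 m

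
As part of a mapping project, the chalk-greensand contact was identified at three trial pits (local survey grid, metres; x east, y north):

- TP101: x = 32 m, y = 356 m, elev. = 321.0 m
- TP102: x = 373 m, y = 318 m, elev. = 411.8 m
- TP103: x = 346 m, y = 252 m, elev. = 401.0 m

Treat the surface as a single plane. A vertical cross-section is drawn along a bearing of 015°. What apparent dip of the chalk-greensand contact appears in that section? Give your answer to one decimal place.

Let the plane be z = a·x + b·y + c.
TP102−TP101: 341a − 38b = 90.8;  TP103−TP101: 314a − 104b = 80.
Solving gives a = 0.27211, b = 0.05232.
Unit vector along 015° is (sin 15°, cos 15°) = (0.2588, 0.9659).
Slope in that direction = a·(0.2588) + b·(0.9659) = 0.12096.
Apparent dip = arctan|0.12096| = 6.9° (true dip is 15.5°, so apparent ≤ true as expected).

6.9°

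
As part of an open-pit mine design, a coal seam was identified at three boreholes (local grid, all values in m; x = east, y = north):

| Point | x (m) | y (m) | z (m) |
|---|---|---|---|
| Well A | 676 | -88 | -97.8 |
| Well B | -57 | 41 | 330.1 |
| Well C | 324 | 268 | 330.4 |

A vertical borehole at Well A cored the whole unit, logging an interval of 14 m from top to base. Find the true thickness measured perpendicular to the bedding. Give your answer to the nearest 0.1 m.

10.5 m

Let the plane be z = a·x + b·y + c.
Well B−Well A: −733a + 129b = 427.9;  Well C−Well A: −352a + 356b = 428.2.
Solving gives a = −0.45047, b = 0.75740.
|∇z| = √(a²+b²) = 0.88124, so dip δ = arctan(0.88124) = 41.39°.
True thickness = vertical thickness × cos δ = 14 × cos 41.39° = 10.5 m.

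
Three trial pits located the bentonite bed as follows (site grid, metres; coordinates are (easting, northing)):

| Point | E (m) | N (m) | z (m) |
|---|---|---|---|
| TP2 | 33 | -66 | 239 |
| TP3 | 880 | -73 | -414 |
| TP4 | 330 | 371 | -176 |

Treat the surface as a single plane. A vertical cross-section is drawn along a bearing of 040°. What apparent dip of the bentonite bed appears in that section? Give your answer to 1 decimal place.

39.4°

Two edge vectors: TP2→TP3 = (847, -7, -653), TP2→TP4 = (297, 437, -415).
Normal n = (TP2→TP3) × (TP2→TP4) = (288266, 157564, 372218).
So ∂z/∂E = −n_x/n_z = −0.77445 and ∂z/∂N = −n_y/n_z = −0.42331.
Unit vector along 040° is (sin 40°, cos 40°) = (0.6428, 0.7660).
Slope in that direction = a·(0.6428) + b·(0.7660) = −0.82209.
Apparent dip = arctan|0.82209| = 39.4° (true dip is 41.4°, so apparent ≤ true as expected).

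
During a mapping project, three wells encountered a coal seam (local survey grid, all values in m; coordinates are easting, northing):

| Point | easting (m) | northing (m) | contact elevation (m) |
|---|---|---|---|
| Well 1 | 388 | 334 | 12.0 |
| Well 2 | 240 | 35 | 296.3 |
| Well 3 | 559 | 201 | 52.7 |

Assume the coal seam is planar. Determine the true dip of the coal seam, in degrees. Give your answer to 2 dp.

40.44°

Two edge vectors: Well 1→Well 2 = (-148, -299, 284.3), Well 1→Well 3 = (171, -133, 40.7).
Normal n = (Well 1→Well 2) × (Well 1→Well 3) = (25642.6, 54638.9, 70813).
So ∂z/∂easting = −n_x/n_z = −0.36212 and ∂z/∂northing = −n_y/n_z = −0.77159.
Gradient magnitude |∇z| = √(a² + b²) = √(0.13113 + 0.59536) = 0.85234.
True dip = arctan(0.85234) = 40.44°, dipping toward NNE (azimuth ≈ 025°).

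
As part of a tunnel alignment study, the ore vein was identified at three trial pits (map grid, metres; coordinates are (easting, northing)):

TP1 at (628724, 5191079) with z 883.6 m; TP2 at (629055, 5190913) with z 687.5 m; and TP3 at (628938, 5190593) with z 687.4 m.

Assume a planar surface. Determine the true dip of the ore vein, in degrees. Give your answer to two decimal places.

Let the plane be z = a·E + b·N + c.
TP2−TP1: 331a − 166b = −196.1;  TP3−TP1: 214a − 486b = −196.2.
Solving gives a = −0.50051, b = 0.18331.
Gradient magnitude |∇z| = √(a² + b²) = √(0.25051 + 0.03360) = 0.53303.
True dip = arctan(0.53303) = 28.06°, dipping toward ESE (azimuth ≈ 110°).

28.06°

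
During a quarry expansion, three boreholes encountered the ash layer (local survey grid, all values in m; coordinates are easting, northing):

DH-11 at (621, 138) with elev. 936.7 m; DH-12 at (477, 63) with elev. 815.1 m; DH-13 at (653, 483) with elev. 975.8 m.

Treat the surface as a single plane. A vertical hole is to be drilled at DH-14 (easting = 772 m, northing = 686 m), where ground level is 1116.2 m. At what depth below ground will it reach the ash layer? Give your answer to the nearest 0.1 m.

Two edge vectors: DH-11→DH-12 = (-144, -75, -121.6), DH-11→DH-13 = (32, 345, 39.1).
Normal n = (DH-11→DH-12) × (DH-11→DH-13) = (39019.5, 1739.2, -47280).
So ∂z/∂easting = −n_x/n_z = 0.82529 and ∂z/∂northing = −n_y/n_z = 0.03679.
Intercept c from DH-11: 936.7 − 512.50 − 5.08 = 419.12.
At (772, 686): z_contact = 637.12 + 25.23 + 419.12 = 1081.48 m.
Depth below ground = 1116.2 − 1081.48 = 34.7 m.

34.7 m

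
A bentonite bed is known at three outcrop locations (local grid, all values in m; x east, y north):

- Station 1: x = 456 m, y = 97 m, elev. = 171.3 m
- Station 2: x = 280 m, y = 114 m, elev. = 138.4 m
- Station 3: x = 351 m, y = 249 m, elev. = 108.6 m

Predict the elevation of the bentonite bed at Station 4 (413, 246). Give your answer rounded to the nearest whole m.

Let the plane be z = a·x + b·y + c.
Station 2−Station 1: −176a + 17b = −32.9;  Station 3−Station 1: −105a + 152b = −62.7.
Solving gives a = 0.15760, b = −0.30363.
Then c = 171.3 − a·456 − b·97 = 128.88.
At (413, 246): z = 65.1 − 74.7 + 128.88 = 119.3 m.

119 m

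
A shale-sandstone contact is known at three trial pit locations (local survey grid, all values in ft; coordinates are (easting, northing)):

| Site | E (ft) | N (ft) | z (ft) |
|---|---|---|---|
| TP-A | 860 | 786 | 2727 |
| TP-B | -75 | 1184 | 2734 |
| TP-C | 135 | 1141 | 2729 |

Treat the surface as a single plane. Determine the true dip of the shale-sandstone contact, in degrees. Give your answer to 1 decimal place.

Let the plane be z = a·E + b·N + c.
TP-B−TP-A: −935a + 398b = 7;  TP-C−TP-A: −725a + 355b = 2.
Solving gives a = −0.03894, b = −0.07389.
Gradient magnitude |∇z| = √(a² + b²) = √(0.00152 + 0.00546) = 0.08352.
True dip = arctan(0.08352) = 4.8°, dipping toward NNE (azimuth ≈ 028°).

4.8°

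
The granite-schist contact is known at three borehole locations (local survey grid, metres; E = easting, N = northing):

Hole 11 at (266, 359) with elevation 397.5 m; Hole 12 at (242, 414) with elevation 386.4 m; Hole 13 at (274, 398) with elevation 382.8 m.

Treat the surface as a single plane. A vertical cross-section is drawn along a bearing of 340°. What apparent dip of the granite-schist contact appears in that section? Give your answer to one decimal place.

11.8°

Let the plane be z = a·E + b·N + c.
Hole 12−Hole 11: −24a + 55b = −11.1;  Hole 13−Hole 11: 8a + 39b = −14.7.
Solving gives a = −0.27297, b = −0.32093.
Unit vector along 340° is (sin 340°, cos 340°) = (-0.3420, 0.9397).
Slope in that direction = a·(-0.3420) + b·(0.9397) = −0.20822.
Apparent dip = arctan|0.20822| = 11.8° (true dip is 22.8°, so apparent ≤ true as expected).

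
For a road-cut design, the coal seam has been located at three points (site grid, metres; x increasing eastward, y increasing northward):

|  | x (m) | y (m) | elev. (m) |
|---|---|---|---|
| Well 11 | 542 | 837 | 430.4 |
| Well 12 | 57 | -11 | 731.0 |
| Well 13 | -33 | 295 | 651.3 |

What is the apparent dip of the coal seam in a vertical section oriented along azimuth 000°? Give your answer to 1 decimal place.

16.3°

Two edge vectors: Well 11→Well 12 = (-485, -848, 300.6), Well 11→Well 13 = (-575, -542, 220.9).
Normal n = (Well 11→Well 12) × (Well 11→Well 13) = (-24398, -65708.5, -224730).
So ∂z/∂x = −n_x/n_z = −0.10857 and ∂z/∂y = −n_y/n_z = −0.29239.
Unit vector along 000° is (sin 0°, cos 0°) = (0.0000, 1.0000).
Slope in that direction = a·(0.0000) + b·(1.0000) = −0.29239.
Apparent dip = arctan|0.29239| = 16.3° (true dip is 17.3°, so apparent ≤ true as expected).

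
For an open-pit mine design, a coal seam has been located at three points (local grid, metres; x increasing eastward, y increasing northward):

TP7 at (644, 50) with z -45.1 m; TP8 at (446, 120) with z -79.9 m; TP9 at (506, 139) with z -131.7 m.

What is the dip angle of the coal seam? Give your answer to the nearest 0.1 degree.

57.9°

Two edge vectors: TP7→TP8 = (-198, 70, -34.8), TP7→TP9 = (-138, 89, -86.6).
Normal n = (TP7→TP8) × (TP7→TP9) = (-2964.8, -12344.4, -7962).
So ∂z/∂x = −n_x/n_z = −0.37237 and ∂z/∂y = −n_y/n_z = −1.55041.
Gradient magnitude |∇z| = √(a² + b²) = √(0.13866 + 2.40379) = 1.59450.
True dip = arctan(1.59450) = 57.9°, dipping toward NNE (azimuth ≈ 014°).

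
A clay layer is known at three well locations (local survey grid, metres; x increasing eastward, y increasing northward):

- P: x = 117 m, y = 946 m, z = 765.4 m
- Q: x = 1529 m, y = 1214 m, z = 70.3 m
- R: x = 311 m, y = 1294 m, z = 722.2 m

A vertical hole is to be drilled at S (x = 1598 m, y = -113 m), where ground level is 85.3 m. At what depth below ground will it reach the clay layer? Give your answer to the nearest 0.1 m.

274.2 m

Let the plane be z = a·x + b·y + c.
Q−P: 1412a + 268b = −695.1;  R−P: 194a + 348b = −43.2.
Solving gives a = −0.524182, b = 0.168078.
Then c = 765.4 − a·117 − b·946 = 667.73.
At (1598, -113): z_contact = −837.64 − 18.99 + 667.73 = -188.91 m.
Depth below ground = 85.3 − (-188.91) = 274.2 m.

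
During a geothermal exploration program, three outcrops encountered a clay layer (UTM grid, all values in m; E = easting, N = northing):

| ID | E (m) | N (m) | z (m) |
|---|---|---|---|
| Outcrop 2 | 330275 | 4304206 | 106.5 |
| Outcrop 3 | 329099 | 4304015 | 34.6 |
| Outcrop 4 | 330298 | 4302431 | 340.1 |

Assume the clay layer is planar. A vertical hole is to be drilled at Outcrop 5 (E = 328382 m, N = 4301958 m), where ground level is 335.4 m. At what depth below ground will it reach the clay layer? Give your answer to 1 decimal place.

91.3 m

Let the plane be z = a·E + b·N + c.
Outcrop 3−Outcrop 2: −1176a − 191b = −71.9;  Outcrop 4−Outcrop 2: 23a − 1775b = 233.6.
Solving gives a = 0.082340891, b = −0.130538681.
Then c = 106.5 − a·330275 − b·4304206 = 534776.74.
At (328382, 4301958): z_contact = 27039.27 − 561571.92 + 534776.74 = 244.08 m.
Depth below ground = 335.4 − 244.08 = 91.3 m.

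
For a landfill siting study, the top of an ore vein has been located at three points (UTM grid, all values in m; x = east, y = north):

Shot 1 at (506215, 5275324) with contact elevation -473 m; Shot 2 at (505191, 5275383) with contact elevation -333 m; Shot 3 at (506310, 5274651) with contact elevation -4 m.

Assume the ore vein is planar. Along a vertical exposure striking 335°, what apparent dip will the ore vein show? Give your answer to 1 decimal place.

Let the plane be z = a·x + b·y + c.
Shot 2−Shot 1: −1024a + 59b = 140;  Shot 3−Shot 1: 95a − 673b = 469.
Solving gives a = −0.17832, b = −0.72205.
Unit vector along 335° is (sin 335°, cos 335°) = (-0.4226, 0.9063).
Slope in that direction = a·(-0.4226) + b·(0.9063) = −0.57904.
Apparent dip = arctan|0.57904| = 30.1° (true dip is 36.6°, so apparent ≤ true as expected).

30.1°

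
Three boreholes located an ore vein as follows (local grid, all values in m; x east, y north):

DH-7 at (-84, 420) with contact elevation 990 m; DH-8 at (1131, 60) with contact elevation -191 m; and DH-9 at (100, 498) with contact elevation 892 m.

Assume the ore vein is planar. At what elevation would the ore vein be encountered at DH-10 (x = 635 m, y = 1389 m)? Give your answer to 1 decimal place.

Two edge vectors: DH-7→DH-8 = (1215, -360, -1181), DH-7→DH-9 = (184, 78, -98).
Normal n = (DH-7→DH-8) × (DH-7→DH-9) = (127398, -98234, 161010).
So ∂z/∂x = −n_x/n_z = −0.791243 and ∂z/∂y = −n_y/n_z = 0.610111.
Intercept c from DH-7: 990 − 66.46 − 256.25 = 667.29.
At (635, 1389): z = −502.4 + 847.4 + 667.29 = 1012.3 m.

1012.3 m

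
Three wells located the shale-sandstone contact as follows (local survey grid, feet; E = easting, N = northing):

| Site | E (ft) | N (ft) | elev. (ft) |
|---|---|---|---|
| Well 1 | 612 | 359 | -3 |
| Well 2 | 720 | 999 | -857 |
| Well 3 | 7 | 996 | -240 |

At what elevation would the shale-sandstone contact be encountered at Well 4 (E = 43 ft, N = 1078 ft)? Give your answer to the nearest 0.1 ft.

-368.5 ft

Let the plane be z = a·E + b·N + c.
Well 2−Well 1: 108a + 640b = −854;  Well 3−Well 1: −605a + 637b = −237.
Solving gives a = −0.860354, b = −1.189190.
Then c = -3 − a·612 − b·359 = 950.46.
At (43, 1078): z = −37.0 − 1281.9 + 950.46 = -368.5 ft.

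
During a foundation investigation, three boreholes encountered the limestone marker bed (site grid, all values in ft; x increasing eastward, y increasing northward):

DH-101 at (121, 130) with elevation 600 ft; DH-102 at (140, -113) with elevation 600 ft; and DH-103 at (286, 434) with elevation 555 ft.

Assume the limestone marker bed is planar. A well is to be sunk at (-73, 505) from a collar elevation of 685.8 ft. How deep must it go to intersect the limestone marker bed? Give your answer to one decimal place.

46.5 ft

Let the plane be z = a·x + b·y + c.
DH-102−DH-101: 19a − 243b = 0;  DH-103−DH-101: 165a + 304b = −45.
Solving gives a = −0.23839, b = −0.01864.
Then c = 600 − a·121 − b·130 = 631.27.
At (-73, 505): z_contact = 17.40 − 9.41 + 631.27 = 639.26 ft.
Depth below ground = 685.8 − 639.26 = 46.5 ft.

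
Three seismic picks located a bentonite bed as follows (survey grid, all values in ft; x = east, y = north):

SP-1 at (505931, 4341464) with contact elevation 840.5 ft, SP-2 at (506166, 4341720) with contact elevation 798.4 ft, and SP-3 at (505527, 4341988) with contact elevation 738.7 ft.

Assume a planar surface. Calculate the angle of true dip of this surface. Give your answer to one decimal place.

Let the plane be z = a·x + b·y + c.
SP-2−SP-1: 235a + 256b = −42.1;  SP-3−SP-1: −404a + 524b = −101.8.
Solving gives a = 0.01766, b = −0.18066.
Gradient magnitude |∇z| = √(a² + b²) = √(0.00031 + 0.03264) = 0.18152.
True dip = arctan(0.18152) = 10.3°, dipping toward N (azimuth ≈ 354°).

10.3°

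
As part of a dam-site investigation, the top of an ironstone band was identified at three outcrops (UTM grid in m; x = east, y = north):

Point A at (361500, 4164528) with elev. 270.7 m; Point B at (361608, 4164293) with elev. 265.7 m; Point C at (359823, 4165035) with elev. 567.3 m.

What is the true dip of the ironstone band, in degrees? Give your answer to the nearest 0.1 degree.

11.9°

Two edge vectors: Point A→Point B = (108, -235, -5), Point A→Point C = (-1677, 507, 296.6).
Normal n = (Point A→Point B) × (Point A→Point C) = (-67166, -23647.8, -339339).
So ∂z/∂x = −n_x/n_z = −0.19793 and ∂z/∂y = −n_y/n_z = −0.06969.
Gradient magnitude |∇z| = √(a² + b²) = √(0.03918 + 0.00486) = 0.20984.
True dip = arctan(0.20984) = 11.9°, dipping toward ENE (azimuth ≈ 071°).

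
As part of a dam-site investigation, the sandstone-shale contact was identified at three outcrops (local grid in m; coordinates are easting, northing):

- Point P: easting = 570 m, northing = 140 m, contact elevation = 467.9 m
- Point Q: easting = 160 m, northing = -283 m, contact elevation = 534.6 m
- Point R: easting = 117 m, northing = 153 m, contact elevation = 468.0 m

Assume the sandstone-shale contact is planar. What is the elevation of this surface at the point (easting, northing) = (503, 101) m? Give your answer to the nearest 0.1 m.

474.2 m

Two edge vectors: Point P→Point Q = (-410, -423, 66.7), Point P→Point R = (-453, 13, 0.1).
Normal n = (Point P→Point Q) × (Point P→Point R) = (-909.4, -30174.1, -196949).
So ∂z/∂easting = −n_x/n_z = −0.00462 and ∂z/∂northing = −n_y/n_z = −0.15321.
Intercept c from Point P: 467.9 + 2.63 + 21.45 = 491.98.
At (503, 101): z = −2.3 − 15.5 + 491.98 = 474.2 m.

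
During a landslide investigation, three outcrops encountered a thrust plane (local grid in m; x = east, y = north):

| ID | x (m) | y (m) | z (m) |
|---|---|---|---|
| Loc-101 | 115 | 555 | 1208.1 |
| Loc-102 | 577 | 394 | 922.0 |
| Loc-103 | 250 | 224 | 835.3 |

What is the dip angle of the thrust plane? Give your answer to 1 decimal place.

Two edge vectors: Loc-101→Loc-102 = (462, -161, -286.1), Loc-101→Loc-103 = (135, -331, -372.8).
Normal n = (Loc-101→Loc-102) × (Loc-101→Loc-103) = (-34678.3, 133610.1, -131187).
So ∂z/∂x = −n_x/n_z = −0.26434 and ∂z/∂y = −n_y/n_z = 1.01847.
Gradient magnitude |∇z| = √(a² + b²) = √(0.06988 + 1.03728) = 1.05222.
True dip = arctan(1.05222) = 46.5°, dipping toward SSE (azimuth ≈ 165°).

46.5°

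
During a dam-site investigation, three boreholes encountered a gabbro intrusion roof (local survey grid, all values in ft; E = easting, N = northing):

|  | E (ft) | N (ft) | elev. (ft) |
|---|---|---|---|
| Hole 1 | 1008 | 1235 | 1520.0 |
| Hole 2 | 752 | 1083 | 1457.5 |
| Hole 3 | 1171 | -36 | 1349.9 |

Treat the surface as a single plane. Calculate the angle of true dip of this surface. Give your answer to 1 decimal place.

12.2°

Two edge vectors: Hole 1→Hole 2 = (-256, -152, -62.5), Hole 1→Hole 3 = (163, -1271, -170.1).
Normal n = (Hole 1→Hole 2) × (Hole 1→Hole 3) = (-53582.3, -53733.1, 350152).
So ∂z/∂E = −n_x/n_z = 0.15303 and ∂z/∂N = −n_y/n_z = 0.15346.
Gradient magnitude |∇z| = √(a² + b²) = √(0.02342 + 0.02355) = 0.21672.
True dip = arctan(0.21672) = 12.2°, dipping toward SW (azimuth ≈ 225°).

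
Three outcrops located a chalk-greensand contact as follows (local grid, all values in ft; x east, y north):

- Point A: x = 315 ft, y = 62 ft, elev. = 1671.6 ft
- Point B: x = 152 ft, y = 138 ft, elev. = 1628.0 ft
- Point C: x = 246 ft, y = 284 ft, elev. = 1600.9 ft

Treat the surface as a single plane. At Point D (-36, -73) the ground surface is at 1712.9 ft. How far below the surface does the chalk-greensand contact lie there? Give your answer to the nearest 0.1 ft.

53.0 ft

Two edge vectors: Point A→Point B = (-163, 76, -43.6), Point A→Point C = (-69, 222, -70.7).
Normal n = (Point A→Point B) × (Point A→Point C) = (4306, -8515.7, -30942).
So ∂z/∂x = −n_x/n_z = 0.13916 and ∂z/∂y = −n_y/n_z = −0.27521.
Intercept c from Point A: 1671.6 − 43.84 + 17.06 = 1644.83.
At (-36, -73): z_contact = −5.01 + 20.09 + 1644.83 = 1659.91 ft.
Depth below ground = 1712.9 − 1659.91 = 53.0 ft.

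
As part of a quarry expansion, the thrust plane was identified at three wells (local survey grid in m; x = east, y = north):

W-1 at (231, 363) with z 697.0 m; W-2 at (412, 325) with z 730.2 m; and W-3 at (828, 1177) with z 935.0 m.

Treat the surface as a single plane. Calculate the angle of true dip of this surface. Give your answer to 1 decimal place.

14.2°

Two edge vectors: W-1→W-2 = (181, -38, 33.2), W-1→W-3 = (597, 814, 238).
Normal n = (W-1→W-2) × (W-1→W-3) = (-36068.8, -23257.6, 170020).
So ∂z/∂x = −n_x/n_z = 0.21214 and ∂z/∂y = −n_y/n_z = 0.13679.
Gradient magnitude |∇z| = √(a² + b²) = √(0.04501 + 0.01871) = 0.25242.
True dip = arctan(0.25242) = 14.2°, dipping toward WSW (azimuth ≈ 237°).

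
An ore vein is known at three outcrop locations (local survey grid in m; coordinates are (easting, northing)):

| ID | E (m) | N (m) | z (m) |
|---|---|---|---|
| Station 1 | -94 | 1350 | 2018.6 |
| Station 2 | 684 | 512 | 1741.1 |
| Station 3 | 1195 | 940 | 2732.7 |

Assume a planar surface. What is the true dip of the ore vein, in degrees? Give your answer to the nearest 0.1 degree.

56.7°

Two edge vectors: Station 1→Station 2 = (778, -838, -277.5), Station 1→Station 3 = (1289, -410, 714.1).
Normal n = (Station 1→Station 2) × (Station 1→Station 3) = (-712190.8, -913267.3, 761202).
So ∂z/∂E = −n_x/n_z = 0.93561 and ∂z/∂N = −n_y/n_z = 1.19977.
Gradient magnitude |∇z| = √(a² + b²) = √(0.87537 + 1.43945) = 1.52145.
True dip = arctan(1.52145) = 56.7°, dipping toward SW (azimuth ≈ 218°).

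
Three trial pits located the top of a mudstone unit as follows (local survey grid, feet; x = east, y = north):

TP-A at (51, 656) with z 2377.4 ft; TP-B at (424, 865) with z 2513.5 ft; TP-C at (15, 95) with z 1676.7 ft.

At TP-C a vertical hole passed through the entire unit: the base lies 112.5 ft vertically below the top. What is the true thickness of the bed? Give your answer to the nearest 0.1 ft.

68.0 ft

Two edge vectors: TP-A→TP-B = (373, 209, 136.1), TP-A→TP-C = (-36, -561, -700.7).
Normal n = (TP-A→TP-B) × (TP-A→TP-C) = (-70094.2, 256461.5, -201729).
So ∂z/∂x = −n_x/n_z = −0.34747 and ∂z/∂y = −n_y/n_z = 1.27132.
|∇z| = √(a²+b²) = 1.31795, so dip δ = arctan(1.31795) = 52.81°.
True thickness = vertical thickness × cos δ = 112.5 × cos 52.81° = 68.0 ft.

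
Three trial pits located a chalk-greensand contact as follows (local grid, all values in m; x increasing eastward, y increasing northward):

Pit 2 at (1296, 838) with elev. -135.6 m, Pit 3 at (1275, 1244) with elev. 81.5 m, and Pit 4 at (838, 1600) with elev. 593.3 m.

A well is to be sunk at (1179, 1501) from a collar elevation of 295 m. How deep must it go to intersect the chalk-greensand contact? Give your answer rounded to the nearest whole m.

13 m

Two edge vectors: Pit 2→Pit 3 = (-21, 406, 217.1), Pit 2→Pit 4 = (-458, 762, 728.9).
Normal n = (Pit 2→Pit 3) × (Pit 2→Pit 4) = (130503.2, -84124.9, 169946).
So ∂z/∂x = −n_x/n_z = −0.76791 and ∂z/∂y = −n_y/n_z = 0.49501.
Intercept c from Pit 2: -135.6 + 995.21 − 414.82 = 444.79.
At (1179, 1501): z_contact = −905.4 + 743.0 + 444.79 = 282.4 m.
Depth below ground = 295 − 282.4 = 13 m.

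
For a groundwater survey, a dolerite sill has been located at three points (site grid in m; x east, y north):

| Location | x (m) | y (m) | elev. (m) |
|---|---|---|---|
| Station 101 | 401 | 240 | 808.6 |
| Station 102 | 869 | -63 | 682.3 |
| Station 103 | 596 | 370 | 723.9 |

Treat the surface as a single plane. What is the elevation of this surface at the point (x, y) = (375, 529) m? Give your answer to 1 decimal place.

781.5 m

Two edge vectors: Station 101→Station 102 = (468, -303, -126.3), Station 101→Station 103 = (195, 130, -84.7).
Normal n = (Station 101→Station 102) × (Station 101→Station 103) = (42083.1, 15011.1, 119925).
So ∂z/∂x = −n_x/n_z = −0.35091 and ∂z/∂y = −n_y/n_z = −0.12517.
Intercept c from Station 101: 808.6 + 140.72 + 30.04 = 979.36.
At (375, 529): z = −131.6 − 66.2 + 979.36 = 781.5 m.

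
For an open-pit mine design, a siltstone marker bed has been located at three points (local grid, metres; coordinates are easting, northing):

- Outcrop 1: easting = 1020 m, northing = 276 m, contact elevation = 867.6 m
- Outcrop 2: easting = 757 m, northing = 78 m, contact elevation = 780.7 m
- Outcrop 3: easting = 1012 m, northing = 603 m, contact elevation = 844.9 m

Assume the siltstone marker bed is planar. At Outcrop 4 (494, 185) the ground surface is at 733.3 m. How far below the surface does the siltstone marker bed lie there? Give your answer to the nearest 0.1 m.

57.9 m

Let the plane be z = a·easting + b·northing + c.
Outcrop 2−Outcrop 1: −263a − 198b = −86.9;  Outcrop 3−Outcrop 1: −8a + 327b = −22.7.
Solving gives a = 0.375760, b = −0.060226.
Then c = 867.6 − a·1020 − b·276 = 500.95.
At (494, 185): z_contact = 185.63 − 11.14 + 500.95 = 675.43 m.
Depth below ground = 733.3 − 675.43 = 57.9 m.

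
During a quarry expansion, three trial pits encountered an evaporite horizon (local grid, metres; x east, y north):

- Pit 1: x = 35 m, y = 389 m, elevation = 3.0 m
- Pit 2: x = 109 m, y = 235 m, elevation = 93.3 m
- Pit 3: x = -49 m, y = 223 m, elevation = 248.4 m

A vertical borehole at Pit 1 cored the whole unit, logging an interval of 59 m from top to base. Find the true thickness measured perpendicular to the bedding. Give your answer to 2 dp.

Let the plane be z = a·x + b·y + c.
Pit 2−Pit 1: 74a − 154b = 90.3;  Pit 3−Pit 1: −84a − 166b = 245.4.
Solving gives a = −0.90412, b = −1.02081.
|∇z| = √(a²+b²) = 1.36363, so dip δ = arctan(1.36363) = 53.75°.
True thickness = vertical thickness × cos δ = 59 × cos 53.75° = 34.89 m.

34.89 m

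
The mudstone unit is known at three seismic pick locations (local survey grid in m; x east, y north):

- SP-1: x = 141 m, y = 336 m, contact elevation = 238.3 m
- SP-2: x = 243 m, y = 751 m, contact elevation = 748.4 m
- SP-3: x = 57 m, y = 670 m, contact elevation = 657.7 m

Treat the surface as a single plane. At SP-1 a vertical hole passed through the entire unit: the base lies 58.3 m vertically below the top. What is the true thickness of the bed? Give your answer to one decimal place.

36.5 m

Let the plane be z = a·x + b·y + c.
SP-2−SP-1: 102a + 415b = 510.1;  SP-3−SP-1: −84a + 334b = 419.4.
Solving gives a = −0.05335, b = 1.24227.
|∇z| = √(a²+b²) = 1.24342, so dip δ = arctan(1.24342) = 51.19°.
True thickness = vertical thickness × cos δ = 58.3 × cos 51.19° = 36.5 m.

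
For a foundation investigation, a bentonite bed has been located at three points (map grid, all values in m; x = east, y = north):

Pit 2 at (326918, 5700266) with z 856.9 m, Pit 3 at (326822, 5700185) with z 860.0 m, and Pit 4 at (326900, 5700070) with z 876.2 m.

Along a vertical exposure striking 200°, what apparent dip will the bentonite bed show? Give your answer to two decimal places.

Two edge vectors: Pit 2→Pit 3 = (-96, -81, 3.1), Pit 2→Pit 4 = (-18, -196, 19.3).
Normal n = (Pit 2→Pit 3) × (Pit 2→Pit 4) = (-955.7, 1797, 17358).
So ∂z/∂x = −n_x/n_z = 0.05506 and ∂z/∂y = −n_y/n_z = −0.10353.
Unit vector along 200° is (sin 200°, cos 200°) = (-0.3420, -0.9397).
Slope in that direction = a·(-0.3420) + b·(-0.9397) = 0.07845.
Apparent dip = arctan|0.07845| = 4.49° (true dip is 6.7°, so apparent ≤ true as expected).

4.49°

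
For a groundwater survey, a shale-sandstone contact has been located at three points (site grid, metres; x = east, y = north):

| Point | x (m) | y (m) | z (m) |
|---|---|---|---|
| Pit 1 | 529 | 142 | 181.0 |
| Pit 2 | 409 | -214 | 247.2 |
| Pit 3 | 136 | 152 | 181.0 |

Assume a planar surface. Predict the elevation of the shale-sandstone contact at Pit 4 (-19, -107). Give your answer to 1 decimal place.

229.5 m

Two edge vectors: Pit 1→Pit 2 = (-120, -356, 66.2), Pit 1→Pit 3 = (-393, 10, 0).
Normal n = (Pit 1→Pit 2) × (Pit 1→Pit 3) = (-662, -26016.6, -141108).
So ∂z/∂x = −n_x/n_z = −0.00469 and ∂z/∂y = −n_y/n_z = −0.18437.
Intercept c from Pit 1: 181 + 2.48 + 26.18 = 209.66.
At (-19, -107): z = 0.1 + 19.7 + 209.66 = 229.5 m.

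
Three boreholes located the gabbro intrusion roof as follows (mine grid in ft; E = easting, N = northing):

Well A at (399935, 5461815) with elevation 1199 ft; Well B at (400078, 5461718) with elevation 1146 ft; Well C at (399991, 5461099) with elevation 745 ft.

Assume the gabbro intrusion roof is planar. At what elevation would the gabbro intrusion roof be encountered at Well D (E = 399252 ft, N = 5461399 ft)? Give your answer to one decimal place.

Let the plane be z = a·E + b·N + c.
Well B−Well A: 143a − 97b = −53;  Well C−Well A: 56a − 716b = −454.
Solving gives a = 0.062811997, b = 0.638990882.
Then c = 1199 − a·399935 − b·5461815 = −3513971.70.
At (399252, 5461399): z = 25077.8 + 3489784.2 − 3513971.70 = 890.3 ft.

890.3 ft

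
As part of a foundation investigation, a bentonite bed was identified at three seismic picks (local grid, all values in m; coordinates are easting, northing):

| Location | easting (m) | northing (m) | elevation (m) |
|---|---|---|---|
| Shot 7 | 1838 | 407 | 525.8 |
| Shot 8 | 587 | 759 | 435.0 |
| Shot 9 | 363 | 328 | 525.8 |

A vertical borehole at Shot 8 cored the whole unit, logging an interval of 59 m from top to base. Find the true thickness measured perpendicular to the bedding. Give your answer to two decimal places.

57.66 m

Let the plane be z = a·easting + b·northing + c.
Shot 8−Shot 7: −1251a + 352b = −90.8;  Shot 9−Shot 7: −1475a − 79b = 0.
Solving gives a = 0.01161, b = −0.21671.
|∇z| = √(a²+b²) = 0.21702, so dip δ = arctan(0.21702) = 12.24°.
True thickness = vertical thickness × cos δ = 59 × cos 12.24° = 57.66 m.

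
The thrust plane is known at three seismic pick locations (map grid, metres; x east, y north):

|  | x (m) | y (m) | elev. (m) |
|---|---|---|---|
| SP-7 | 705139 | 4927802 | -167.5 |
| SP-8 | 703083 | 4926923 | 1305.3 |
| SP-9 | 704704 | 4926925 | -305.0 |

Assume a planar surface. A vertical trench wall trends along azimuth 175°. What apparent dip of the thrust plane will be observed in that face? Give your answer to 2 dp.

Let the plane be z = a·x + b·y + c.
SP-8−SP-7: −2056a − 879b = 1472.8;  SP-9−SP-7: −435a − 877b = −137.5.
Solving gives a = −0.99420, b = 0.64992.
Unit vector along 175° is (sin 175°, cos 175°) = (0.0872, -0.9962).
Slope in that direction = a·(0.0872) + b·(-0.9962) = −0.73409.
Apparent dip = arctan|0.73409| = 36.28° (true dip is 49.9°, so apparent ≤ true as expected).

36.28°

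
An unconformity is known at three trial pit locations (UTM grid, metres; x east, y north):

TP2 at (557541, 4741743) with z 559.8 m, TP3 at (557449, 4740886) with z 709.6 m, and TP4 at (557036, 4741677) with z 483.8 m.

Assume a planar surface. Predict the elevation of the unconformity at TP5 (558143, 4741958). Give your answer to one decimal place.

624.0 m

Let the plane be z = a·x + b·y + c.
TP3−TP2: −92a − 857b = 149.8;  TP4−TP2: −505a − 66b = −76.
Solving gives a = 0.175806221, b = −0.193668813.
Then c = 559.8 − a·557541 − b·4741743 = 820868.36.
At (558143, 4741958): z = 98125.0 − 918369.4 + 820868.36 = 624.0 m.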